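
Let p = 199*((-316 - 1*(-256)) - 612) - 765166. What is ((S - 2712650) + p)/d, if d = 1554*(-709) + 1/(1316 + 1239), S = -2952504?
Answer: 16771142640/2815063229 ≈ 5.9576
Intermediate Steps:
p = -898894 (p = 199*((-316 + 256) - 612) - 765166 = 199*(-60 - 612) - 765166 = 199*(-672) - 765166 = -133728 - 765166 = -898894)
d = -2815063229/2555 (d = -1101786 + 1/2555 = -2815063229/2555 ≈ -1.1018e+6)
((S - 2712650) + p)/d = ((-2952504 - 2712650) - 898894)/(-2815063229/2555) = (-5665154 - 898894)*(-2555/2815063229) = -6564048*(-2555/2815063229) = 16771142640/2815063229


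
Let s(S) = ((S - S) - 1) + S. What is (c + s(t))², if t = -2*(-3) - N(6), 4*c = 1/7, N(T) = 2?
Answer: 7225/784 ≈ 9.2156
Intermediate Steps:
c = 1/28 (c = (¼)/7 = (¼)*(⅐) = 1/28 ≈ 0.035714)
t = 4 (t = -2*(-3) - 1*2 = 6 - 2 = 4)
s(S) = -1 + S (s(S) = (0 - 1) + S = -1 + S)
(c + s(t))² = (1/28 + (-1 + 4))² = (1/28 + 3)² = (85/28)² = 7225/784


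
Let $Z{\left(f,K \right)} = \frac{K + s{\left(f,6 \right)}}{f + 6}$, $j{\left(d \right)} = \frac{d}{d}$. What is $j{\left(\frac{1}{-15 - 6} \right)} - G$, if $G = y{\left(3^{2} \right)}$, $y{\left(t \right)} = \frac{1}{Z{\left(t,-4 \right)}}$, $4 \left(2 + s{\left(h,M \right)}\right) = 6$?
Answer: $\frac{13}{3} \approx 4.3333$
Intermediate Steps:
$s{\left(h,M \right)} = - \frac{1}{2}$ ($s{\left(h,M \right)} = -2 + \frac{1}{4} \cdot 6 = -2 + \frac{3}{2} = - \frac{1}{2}$)
$j{\left(d \right)} = 1$
$Z{\left(f,K \right)} = \frac{- \frac{1}{2} + K}{6 + f}$ ($Z{\left(f,K \right)} = \frac{K - \frac{1}{2}}{f + 6} = \frac{- \frac{1}{2} + K}{6 + f}$)
$y{\left(t \right)} = - \frac{4}{3} - \frac{2 t}{9}$ ($y{\left(t \right)} = \frac{1}{\frac{1}{6 + t} \left(- \frac{1}{2} - 4\right)} = \frac{1}{\frac{1}{6 + t} \left(- \frac{9}{2}\right)} = \frac{1}{\left(- \frac{9}{2}\right) \frac{1}{6 + t}} = - \frac{4}{3} - \frac{2 t}{9}$)
$G = - \frac{10}{3}$ ($G = - \frac{4}{3} - \frac{2 \cdot 3^{2}}{9} = - \frac{4}{3} - 2 = - \frac{10}{3} \approx -3.3333$)
$j{\left(\frac{1}{-15 - 6} \right)} - G = 1 - - \frac{10}{3} = 1 + \frac{10}{3} = \frac{13}{3}$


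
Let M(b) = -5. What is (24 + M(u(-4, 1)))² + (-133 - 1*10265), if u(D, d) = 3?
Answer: -10037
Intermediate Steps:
(24 + M(u(-4, 1)))² + (-133 - 1*10265) = (24 - 5)² + (-133 - 1*10265) = 19² + (-133 - 10265) = 361 - 10398 = -10037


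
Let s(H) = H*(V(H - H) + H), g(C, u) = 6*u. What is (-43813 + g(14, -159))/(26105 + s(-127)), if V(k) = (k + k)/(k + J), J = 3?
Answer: -44767/42234 ≈ -1.0600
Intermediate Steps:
V(k) = 2*k/(3 + k) (V(k) = (k + k)/(k + 3) = (2*k)/(3 + k) = 2*k/(3 + k))
s(H) = H² (s(H) = H*(2*(H - H)/(3 + (H - H)) + H) = H*(2*0/(3 + 0) + H) = H*(2*0/3 + H) = H*(2*0*(⅓) + H) = H*(0 + H) = H*H = H²)
(-43813 + g(14, -159))/(26105 + s(-127)) = (-43813 + 6*(-159))/(26105 + (-127)²) = (-43813 - 954)/(26105 + 16129) = -44767/42234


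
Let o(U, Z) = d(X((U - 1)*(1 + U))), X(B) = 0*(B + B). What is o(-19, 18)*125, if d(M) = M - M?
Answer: 0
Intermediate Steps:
X(B) = 0 (X(B) = 0*(2*B) = 0)
d(M) = 0
o(U, Z) = 0
o(-19, 18)*125 = 0*125 = 0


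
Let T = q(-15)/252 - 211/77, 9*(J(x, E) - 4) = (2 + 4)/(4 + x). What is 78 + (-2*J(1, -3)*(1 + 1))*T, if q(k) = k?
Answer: 430664/3465 ≈ 124.29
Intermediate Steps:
J(x, E) = 4 + 2/(3*(4 + x)) (J(x, E) = 4 + ((2 + 4)/(4 + x))/9 = 4 + (6/(4 + x))/9 = 4 + 2/(3*(4 + x)))
T = -2587/924 (T = -15/252 - 211/77 = -15*1/252 - 211*1/77 = -5/84 - 211/77 = -2587/924 ≈ -2.7998)
78 + (-2*J(1, -3)*(1 + 1))*T = 78 - 2*2*(25 + 6*1)/(3*(4 + 1))*(1 + 1)*(-2587/924) = 78 - 2*(⅔)*(25 + 6)/5*2*(-2587/924) = 78 - 2*(⅔)*(⅕)*31*2*(-2587/924) = 78 - 124*2/15*(-2587/924) = 78 - 2*124/15*(-2587/924) = 78 - 248/15*(-2587/924) = 78 + 160394/3465 = 430664/3465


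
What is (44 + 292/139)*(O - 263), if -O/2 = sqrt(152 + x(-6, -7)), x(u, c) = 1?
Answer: -1685304/139 - 38448*sqrt(17)/139 ≈ -13265.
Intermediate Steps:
O = -6*sqrt(17) (O = -2*sqrt(152 + 1) = -6*sqrt(17) ≈ -24.739)
(44 + 292/139)*(O - 263) = (44 + 292/139)*(-6*sqrt(17) - 263) = (44 + 292*(1/139))*(-263 - 6*sqrt(17)) = (44 + 292/139)*(-263 - 6*sqrt(17)) = 6408*(-263 - 6*sqrt(17))/139 = -1685304/139 - 38448*sqrt(17)/139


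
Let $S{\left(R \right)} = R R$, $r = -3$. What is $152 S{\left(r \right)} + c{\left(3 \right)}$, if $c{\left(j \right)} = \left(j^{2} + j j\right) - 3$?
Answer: $1383$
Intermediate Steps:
$S{\left(R \right)} = R^{2}$
$c{\left(j \right)} = -3 + 2 j^{2}$ ($c{\left(j \right)} = \left(j^{2} + j^{2}\right) - 3 = 2 j^{2} - 3 = -3 + 2 j^{2}$)
$152 S{\left(r \right)} + c{\left(3 \right)} = 152 \left(-3\right)^{2} - \left(3 - 2 \cdot 3^{2}\right) = 152 \cdot 9 + \left(-3 + 2 \cdot 9\right) = 1368 + \left(-3 + 18\right) = 1368 + 15 = 1383$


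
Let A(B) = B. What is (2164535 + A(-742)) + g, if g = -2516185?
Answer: -352392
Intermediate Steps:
(2164535 + A(-742)) + g = (2164535 - 742) - 2516185 = 2163793 - 2516185 = -352392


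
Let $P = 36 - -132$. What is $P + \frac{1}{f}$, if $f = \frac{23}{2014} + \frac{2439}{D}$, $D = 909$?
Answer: $\frac{92287070}{548117} \approx 168.37$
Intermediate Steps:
$f = \frac{548117}{203414}$ ($f = \frac{23}{2014} + \frac{2439}{909} = 23 \cdot \frac{1}{2014} + 2439 \cdot \frac{1}{909} = \frac{23}{2014} + \frac{271}{101} = \frac{548117}{203414} \approx 2.6946$)
$P = 168$ ($P = 36 + 132 = 168$)
$P + \frac{1}{f} = 168 + \frac{1}{\frac{548117}{203414}} = 168 + \frac{203414}{548117} = \frac{92287070}{548117}$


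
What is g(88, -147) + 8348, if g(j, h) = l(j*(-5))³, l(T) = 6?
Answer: 8564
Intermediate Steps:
g(j, h) = 216 (g(j, h) = 6³ = 216)
g(88, -147) + 8348 = 216 + 8348 = 8564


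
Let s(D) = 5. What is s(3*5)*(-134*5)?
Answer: -3350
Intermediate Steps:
s(3*5)*(-134*5) = 5*(-134*5) = 5*(-670) = -3350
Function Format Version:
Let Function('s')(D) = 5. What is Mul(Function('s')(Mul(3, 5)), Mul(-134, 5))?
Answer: -3350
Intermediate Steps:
Mul(Function('s')(Mul(3, 5)), Mul(-134, 5)) = Mul(5, Mul(-134, 5)) = Mul(5, -670) = -3350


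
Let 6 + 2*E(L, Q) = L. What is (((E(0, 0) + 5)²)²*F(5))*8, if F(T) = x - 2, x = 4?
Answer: 256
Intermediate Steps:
E(L, Q) = -3 + L/2
F(T) = 2 (F(T) = 4 - 2 = 2)
(((E(0, 0) + 5)²)²*F(5))*8 = ((((-3 + (½)*0) + 5)²)²*2)*8 = ((((-3 + 0) + 5)²)²*2)*8 = (((-3 + 5)²)²*2)*8 = ((2²)²*2)*8 = (4²*2)*8 = (16*2)*8 = 32*8 = 256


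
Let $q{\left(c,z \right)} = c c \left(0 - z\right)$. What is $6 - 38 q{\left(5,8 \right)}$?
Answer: $7606$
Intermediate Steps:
$q{\left(c,z \right)} = - z c^{2}$ ($q{\left(c,z \right)} = c^{2} \left(- z\right) = - z c^{2}$)
$6 - 38 q{\left(5,8 \right)} = 6 - 38 \left(\left(-1\right) 8 \cdot 5^{2}\right) = 6 - 38 \left(\left(-1\right) 8 \cdot 25\right) = 6 - -7600 = 6 + 7600 = 7606$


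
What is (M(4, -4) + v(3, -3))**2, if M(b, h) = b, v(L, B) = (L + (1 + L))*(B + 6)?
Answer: 625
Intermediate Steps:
v(L, B) = (1 + 2*L)*(6 + B)
(M(4, -4) + v(3, -3))**2 = (4 + (6 - 3 + 12*3 + 2*(-3)*3))**2 = (4 + (6 - 3 + 36 - 18))**2 = (4 + 21)**2 = 25**2 = 625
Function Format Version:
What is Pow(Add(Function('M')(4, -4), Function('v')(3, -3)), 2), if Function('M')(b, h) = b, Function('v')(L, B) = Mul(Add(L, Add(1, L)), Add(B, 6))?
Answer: 625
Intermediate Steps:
Function('v')(L, B) = Mul(Add(1, Mul(2, L)), Add(6, B))
Pow(Add(Function('M')(4, -4), Function('v')(3, -3)), 2) = Pow(Add(4, Add(6, -3, Mul(12, 3), Mul(2, -3, 3))), 2) = Pow(Add(4, Add(6, -3, 36, -18)), 2) = Pow(Add(4, 21), 2) = Pow(25, 2) = 625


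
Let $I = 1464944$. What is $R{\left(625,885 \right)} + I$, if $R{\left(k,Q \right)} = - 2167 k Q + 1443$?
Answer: $-1197155488$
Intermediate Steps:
$R{\left(k,Q \right)} = 1443 - 2167 Q k$ ($R{\left(k,Q \right)} = - 2167 Q k + 1443 = 1443 - 2167 Q k$)
$R{\left(625,885 \right)} + I = \left(1443 - 1917795 \cdot 625\right) + 1464944 = \left(1443 - 1198621875\right) + 1464944 = -1198620432 + 1464944 = -1197155488$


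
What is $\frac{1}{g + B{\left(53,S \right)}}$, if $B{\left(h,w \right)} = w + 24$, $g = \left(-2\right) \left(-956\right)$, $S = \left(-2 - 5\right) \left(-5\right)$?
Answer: $\frac{1}{1971} \approx 0.00050736$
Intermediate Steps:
$S = 35$ ($S = \left(-7\right) \left(-5\right) = 35$)
$g = 1912$
$B{\left(h,w \right)} = 24 + w$
$\frac{1}{g + B{\left(53,S \right)}} = \frac{1}{1912 + \left(24 + 35\right)} = \frac{1}{1912 + 59} = \frac{1}{1971}$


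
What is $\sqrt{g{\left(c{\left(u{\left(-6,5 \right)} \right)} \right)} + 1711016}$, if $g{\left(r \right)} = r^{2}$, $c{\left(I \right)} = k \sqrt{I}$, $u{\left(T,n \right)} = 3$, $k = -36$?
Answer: $2 \sqrt{428726} \approx 1309.5$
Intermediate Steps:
$c{\left(I \right)} = - 36 \sqrt{I}$
$\sqrt{g{\left(c{\left(u{\left(-6,5 \right)} \right)} \right)} + 1711016} = \sqrt{\left(- 36 \sqrt{3}\right)^{2} + 1711016} = \sqrt{3888 + 1711016} = \sqrt{1714904} = 2 \sqrt{428726}$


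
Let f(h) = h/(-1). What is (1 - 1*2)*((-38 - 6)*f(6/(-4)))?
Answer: 66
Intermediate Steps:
f(h) = -h (f(h) = h*(-1) = -h)
(1 - 1*2)*((-38 - 6)*f(6/(-4))) = (1 - 1*2)*((-38 - 6)*(-6/(-4))) = (1 - 2)*(-(-44)*6*(-¼)) = -(-44)*(-1*(-3/2)) = -(-44)*3/2 = -1*(-66) = 66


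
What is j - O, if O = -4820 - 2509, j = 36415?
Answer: 43744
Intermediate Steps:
O = -7329
j - O = 36415 - 1*(-7329) = 36415 + 7329 = 43744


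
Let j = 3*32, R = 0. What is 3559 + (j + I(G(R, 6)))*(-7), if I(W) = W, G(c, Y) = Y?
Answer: 2845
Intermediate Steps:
j = 96
3559 + (j + I(G(R, 6)))*(-7) = 3559 + (96 + 6)*(-7) = 3559 + 102*(-7) = 3559 - 714 = 2845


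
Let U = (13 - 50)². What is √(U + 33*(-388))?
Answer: I*√11435 ≈ 106.93*I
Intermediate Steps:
U = 1369 (U = (-37)² = 1369)
√(U + 33*(-388)) = √(1369 + 33*(-388)) = √(1369 - 12804) = √(-11435) = I*√11435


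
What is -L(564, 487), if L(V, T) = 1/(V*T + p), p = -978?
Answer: -1/273690 ≈ -3.6538e-6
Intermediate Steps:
L(V, T) = 1/(-978 + T*V) (L(V, T) = 1/(V*T - 978) = 1/(T*V - 978) = 1/(-978 + T*V))
-L(564, 487) = -1/(-978 + 487*564) = -1/(-978 + 274668) = -1/273690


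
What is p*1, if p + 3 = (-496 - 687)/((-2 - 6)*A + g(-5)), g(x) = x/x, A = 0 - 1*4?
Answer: -1282/33 ≈ -38.849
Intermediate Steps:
A = -4 (A = 0 - 4 = -4)
g(x) = 1
p = -1282/33 (p = -3 + (-496 - 687)/((-2 - 6)*(-4) + 1) = -3 - 1183/(-8*(-4) + 1) = -3 - 1183/(32 + 1) = -3 - 1183/33 = -1282/33 ≈ -38.849)
p*1 = -1282/33*1 = -1282/33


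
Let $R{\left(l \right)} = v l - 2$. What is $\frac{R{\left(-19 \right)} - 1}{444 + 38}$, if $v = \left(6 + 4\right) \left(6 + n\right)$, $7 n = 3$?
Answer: $- \frac{8571}{3374} \approx -2.5403$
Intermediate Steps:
$n = \frac{3}{7}$ ($n = \frac{1}{7} \cdot 3 = \frac{3}{7} \approx 0.42857$)
$v = \frac{450}{7}$ ($v = \left(6 + 4\right) \left(6 + \frac{3}{7}\right) = 10 \cdot \frac{45}{7} = \frac{450}{7} \approx 64.286$)
$R{\left(l \right)} = -2 + \frac{450 l}{7}$ ($R{\left(l \right)} = \frac{450 l}{7} - 2 = -2 + \frac{450 l}{7}$)
$\frac{R{\left(-19 \right)} - 1}{444 + 38} = \frac{\left(-2 + \frac{450}{7} \left(-19\right)\right) - 1}{444 + 38} = \frac{\left(-2 - \frac{8550}{7}\right) - 1}{482} = \left(- \frac{8564}{7} - 1\right) \frac{1}{482} = \left(- \frac{8571}{7}\right) \frac{1}{482} = - \frac{8571}{3374}$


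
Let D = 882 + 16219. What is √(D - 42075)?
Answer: I*√24974 ≈ 158.03*I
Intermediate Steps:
D = 17101
√(D - 42075) = √(17101 - 42075) = √(-24974) = I*√24974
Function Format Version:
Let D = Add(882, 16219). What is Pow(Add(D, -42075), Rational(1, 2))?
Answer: Mul(I, Pow(24974, Rational(1, 2))) ≈ Mul(158.03, I)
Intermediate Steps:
D = 17101
Pow(Add(D, -42075), Rational(1, 2)) = Pow(Add(17101, -42075), Rational(1, 2)) = Pow(-24974, Rational(1, 2)) = Mul(I, Pow(24974, Rational(1, 2)))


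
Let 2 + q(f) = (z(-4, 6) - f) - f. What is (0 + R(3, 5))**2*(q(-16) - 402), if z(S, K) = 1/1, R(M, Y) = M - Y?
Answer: -1484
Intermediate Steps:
z(S, K) = 1
q(f) = -1 - 2*f (q(f) = -2 + ((1 - f) - f) = -2 + (1 - 2*f) = -1 - 2*f)
(0 + R(3, 5))**2*(q(-16) - 402) = (0 + (3 - 1*5))**2*((-1 - 2*(-16)) - 402) = (0 + (3 - 5))**2*((-1 + 32) - 402) = (0 - 2)**2*(31 - 402) = (-2)**2*(-371) = 4*(-371) = -1484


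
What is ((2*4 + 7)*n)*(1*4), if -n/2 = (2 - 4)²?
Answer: -480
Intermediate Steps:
n = -8 (n = -2*(2 - 4)² = -2*(-2)² = -2*4 = -8)
((2*4 + 7)*n)*(1*4) = ((2*4 + 7)*(-8))*(1*4) = ((8 + 7)*(-8))*4 = (15*(-8))*4 = -120*4 = -480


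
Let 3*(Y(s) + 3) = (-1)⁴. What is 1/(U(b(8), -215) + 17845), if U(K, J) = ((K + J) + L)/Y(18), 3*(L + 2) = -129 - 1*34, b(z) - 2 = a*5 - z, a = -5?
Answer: 8/143667 ≈ 5.5684e-5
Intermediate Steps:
Y(s) = -8/3 (Y(s) = -3 + (⅓)*(-1)⁴ = -3 + (⅓)*1 = -3 + ⅓ = -8/3)
b(z) = -23 - z (b(z) = 2 + (-5*5 - z) = 2 + (-25 - z) = -23 - z)
L = -169/3 (L = -2 + (-129 - 1*34)/3 = -2 + (-129 - 34)/3 = -2 + (⅓)*(-163) = -2 - 163/3 = -169/3 ≈ -56.333)
U(K, J) = 169/8 - 3*J/8 - 3*K/8 (U(K, J) = ((K + J) - 169/3)/(-8/3) = ((J + K) - 169/3)*(-3/8) = (-169/3 + J + K)*(-3/8) = 169/8 - 3*J/8 - 3*K/8)
1/(U(b(8), -215) + 17845) = 1/((169/8 - 3/8*(-215) - 3*(-23 - 1*8)/8) + 17845) = 1/((169/8 + 645/8 - 3*(-23 - 8)/8) + 17845) = 1/((169/8 + 645/8 - 3/8*(-31)) + 17845) = 1/((169/8 + 645/8 + 93/8) + 17845) = 1/(907/8 + 17845) = 1/(143667/8) = 8/143667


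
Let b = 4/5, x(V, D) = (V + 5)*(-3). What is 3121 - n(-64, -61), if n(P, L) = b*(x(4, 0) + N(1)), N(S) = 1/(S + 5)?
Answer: 47137/15 ≈ 3142.5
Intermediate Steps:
x(V, D) = -15 - 3*V (x(V, D) = (5 + V)*(-3) = -15 - 3*V)
b = 4/5 (b = 4*(1/5) = 4/5 ≈ 0.80000)
N(S) = 1/(5 + S)
n(P, L) = -322/15 (n(P, L) = 4*((-15 - 3*4) + 1/(5 + 1))/5 = 4*((-15 - 12) + 1/6)/5 = 4*(-27 + 1/6)/5 = (4/5)*(-161/6) = -322/15)
3121 - n(-64, -61) = 3121 - 1*(-322/15) = 3121 + 322/15 = 47137/15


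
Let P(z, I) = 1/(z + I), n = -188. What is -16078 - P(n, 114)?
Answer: -1189771/74 ≈ -16078.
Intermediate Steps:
P(z, I) = 1/(I + z)
-16078 - P(n, 114) = -16078 - 1/(114 - 188) = -16078 - 1/(-74) = -16078 - 1*(-1/74) = -16078 + 1/74 = -1189771/74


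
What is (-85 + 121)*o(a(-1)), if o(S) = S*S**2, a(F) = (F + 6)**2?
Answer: 562500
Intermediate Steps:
a(F) = (6 + F)**2
o(S) = S**3
(-85 + 121)*o(a(-1)) = (-85 + 121)*((6 - 1)**2)**3 = 36*(5**2)**3 = 36*25**3 = 36*15625 = 562500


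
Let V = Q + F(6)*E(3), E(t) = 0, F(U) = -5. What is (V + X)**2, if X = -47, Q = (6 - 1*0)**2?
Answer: 121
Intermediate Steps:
Q = 36 (Q = (6 + 0)**2 = 6**2 = 36)
V = 36 (V = 36 - 5*0 = 36 + 0 = 36)
(V + X)**2 = (36 - 47)**2 = (-11)**2 = 121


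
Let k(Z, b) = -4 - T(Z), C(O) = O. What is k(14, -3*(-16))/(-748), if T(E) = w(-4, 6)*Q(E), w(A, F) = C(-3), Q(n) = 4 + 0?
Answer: -2/187 ≈ -0.010695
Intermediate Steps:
Q(n) = 4
w(A, F) = -3
T(E) = -12 (T(E) = -3*4 = -12)
k(Z, b) = 8 (k(Z, b) = -4 - 1*(-12) = -4 + 12 = 8)
k(14, -3*(-16))/(-748) = 8/(-748) = 8*(-1/748) = -2/187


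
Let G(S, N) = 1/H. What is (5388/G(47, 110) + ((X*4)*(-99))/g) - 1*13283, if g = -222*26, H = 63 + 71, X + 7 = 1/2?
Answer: 52444433/74 ≈ 7.0871e+5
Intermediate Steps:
X = -13/2 (X = -7 + 1/2 = -13/2 ≈ -6.5000)
H = 134
g = -5772
G(S, N) = 1/134
(5388/G(47, 110) + ((X*4)*(-99))/g) - 1*13283 = (5388/(1/134) + (-13/2*4*(-99))/(-5772)) - 1*13283 = (5388*134 - 26*(-99)*(-1/5772)) - 13283 = (721992 + 2574*(-1/5772)) - 13283 = (721992 - 33/74) - 13283 = 53427375/74 - 13283 = 52444433/74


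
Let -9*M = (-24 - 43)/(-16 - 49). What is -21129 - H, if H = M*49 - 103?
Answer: -12296927/585 ≈ -21020.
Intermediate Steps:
M = -67/585 (M = -(-24 - 43)/(9*(-16 - 49)) = -(-67)/(9*(-65)) = -(-67)*(-1)/(9*65) = -⅑*67/65 = -67/585 ≈ -0.11453)
H = -63538/585 (H = -67/585*49 - 103 = -3283/585 - 103 = -63538/585 ≈ -108.61)
-21129 - H = -21129 - 1*(-63538/585) = -21129 + 63538/585 = -12296927/585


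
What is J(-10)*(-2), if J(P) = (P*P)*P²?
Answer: -20000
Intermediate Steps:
J(P) = P⁴ (J(P) = P²*P² = P⁴)
J(-10)*(-2) = (-10)⁴*(-2) = 10000*(-2) = -20000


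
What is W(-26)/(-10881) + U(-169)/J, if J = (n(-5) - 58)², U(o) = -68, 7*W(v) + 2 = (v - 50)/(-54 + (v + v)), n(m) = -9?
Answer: -274200616/18121424139 ≈ -0.015131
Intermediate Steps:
W(v) = -2/7 + (-50 + v)/(7*(-54 + 2*v)) (W(v) = -2/7 + ((v - 50)/(-54 + (v + v)))/7 = -2/7 + ((-50 + v)/(-54 + 2*v))/7 = -2/7 + (-50 + v)/(7*(-54 + 2*v)))
J = 4489 (J = (-9 - 58)² = (-67)² = 4489)
W(-26)/(-10881) + U(-169)/J = ((58 - 3*(-26))/(14*(-27 - 26)))/(-10881) - 68/4489 = ((1/14)*(58 + 78)/(-53))*(-1/10881) - 68*1/4489 = ((1/14)*(-1/53)*136)*(-1/10881) - 68/4489 = -68/371*(-1/10881) - 68/4489 = 68/4036851 - 68/4489 = -274200616/18121424139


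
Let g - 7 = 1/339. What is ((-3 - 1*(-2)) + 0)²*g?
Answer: 2374/339 ≈ 7.0030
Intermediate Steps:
g = 2374/339 (g = 7 + 1/339 = 2374/339 ≈ 7.0030)
((-3 - 1*(-2)) + 0)²*g = ((-3 - 1*(-2)) + 0)²*(2374/339) = ((-3 + 2) + 0)²*(2374/339) = (-1 + 0)²*(2374/339) = (-1)²*(2374/339) = 1*(2374/339) = 2374/339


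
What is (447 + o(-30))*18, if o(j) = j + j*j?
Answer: 23706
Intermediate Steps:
o(j) = j + j²
(447 + o(-30))*18 = (447 - 30*(1 - 30))*18 = (447 - 30*(-29))*18 = (447 + 870)*18 = 1317*18 = 23706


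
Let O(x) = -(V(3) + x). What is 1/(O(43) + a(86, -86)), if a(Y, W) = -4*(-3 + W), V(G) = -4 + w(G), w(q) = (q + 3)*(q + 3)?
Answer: 1/281 ≈ 0.0035587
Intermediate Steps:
w(q) = (3 + q)² (w(q) = (3 + q)*(3 + q) = (3 + q)²)
V(G) = -4 + (3 + G)²
a(Y, W) = 12 - 4*W
O(x) = -32 - x (O(x) = -((-4 + (3 + 3)²) + x) = -((-4 + 6²) + x) = -((-4 + 36) + x) = -(32 + x) = -32 - x)
1/(O(43) + a(86, -86)) = 1/((-32 - 1*43) + (12 - 4*(-86))) = 1/((-32 - 43) + (12 + 344)) = 1/(-75 + 356) = 1/281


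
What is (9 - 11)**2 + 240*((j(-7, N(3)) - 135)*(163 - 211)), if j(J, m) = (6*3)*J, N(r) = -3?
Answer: 3006724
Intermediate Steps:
j(J, m) = 18*J
(9 - 11)**2 + 240*((j(-7, N(3)) - 135)*(163 - 211)) = (9 - 11)**2 + 240*((18*(-7) - 135)*(163 - 211)) = (-2)**2 + 240*((-126 - 135)*(-48)) = 4 + 240*(-261*(-48)) = 4 + 240*12528 = 4 + 3006720 = 3006724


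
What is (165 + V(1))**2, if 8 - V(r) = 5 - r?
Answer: 28561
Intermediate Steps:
V(r) = 3 + r (V(r) = 8 - (5 - r) = 8 + (-5 + r) = 3 + r)
(165 + V(1))**2 = (165 + (3 + 1))**2 = (165 + 4)**2 = 169**2 = 28561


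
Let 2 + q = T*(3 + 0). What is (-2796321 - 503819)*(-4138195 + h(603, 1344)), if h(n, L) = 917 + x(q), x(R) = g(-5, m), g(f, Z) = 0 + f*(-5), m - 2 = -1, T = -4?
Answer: 13653514115420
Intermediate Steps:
m = 1 (m = 2 - 1 = 1)
q = -14 (q = -2 - 4*(3 + 0) = -2 - 4*3 = -2 - 12 = -14)
g(f, Z) = -5*f (g(f, Z) = 0 - 5*f = -5*f)
x(R) = 25 (x(R) = -5*(-5) = 25)
h(n, L) = 942 (h(n, L) = 917 + 25 = 942)
(-2796321 - 503819)*(-4138195 + h(603, 1344)) = (-2796321 - 503819)*(-4138195 + 942) = -3300140*(-4137253) = 13653514115420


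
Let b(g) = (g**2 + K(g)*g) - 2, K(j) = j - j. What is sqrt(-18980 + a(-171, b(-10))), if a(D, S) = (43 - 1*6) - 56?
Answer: 3*I*sqrt(2111) ≈ 137.84*I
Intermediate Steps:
K(j) = 0
b(g) = -2 + g**2 (b(g) = (g**2 + 0*g) - 2 = (g**2 + 0) - 2 = g**2 - 2 = -2 + g**2)
a(D, S) = -19 (a(D, S) = (43 - 6) - 56 = 37 - 56 = -19)
sqrt(-18980 + a(-171, b(-10))) = sqrt(-18980 - 19) = sqrt(-18999) = 3*I*sqrt(2111)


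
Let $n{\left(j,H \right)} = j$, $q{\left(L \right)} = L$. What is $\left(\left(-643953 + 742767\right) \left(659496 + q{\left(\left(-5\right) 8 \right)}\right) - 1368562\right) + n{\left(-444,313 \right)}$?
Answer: $65162116178$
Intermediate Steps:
$\left(\left(-643953 + 742767\right) \left(659496 + q{\left(\left(-5\right) 8 \right)}\right) - 1368562\right) + n{\left(-444,313 \right)} = \left(\left(-643953 + 742767\right) \left(659496 - 40\right) - 1368562\right) - 444 = \left(98814 \left(659496 - 40\right) - 1368562\right) - 444 = \left(98814 \cdot 659456 - 1368562\right) - 444 = \left(65163485184 - 1368562\right) - 444 = 65162116622 - 444 = 65162116178$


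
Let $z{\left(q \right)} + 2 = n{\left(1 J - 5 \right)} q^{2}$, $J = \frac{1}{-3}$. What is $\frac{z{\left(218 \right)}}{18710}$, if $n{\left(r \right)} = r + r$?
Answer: $- \frac{760387}{28065} \approx -27.094$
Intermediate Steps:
$J = - \frac{1}{3} \approx -0.33333$
$n{\left(r \right)} = 2 r$
$z{\left(q \right)} = -2 - \frac{32 q^{2}}{3}$ ($z{\left(q \right)} = -2 + 2 \left(1 \left(- \frac{1}{3}\right) - 5\right) q^{2} = -2 + 2 \left(- \frac{1}{3} - 5\right) q^{2} = -2 + 2 \left(- \frac{16}{3}\right) q^{2} = -2 - \frac{32 q^{2}}{3}$)
$\frac{z{\left(218 \right)}}{18710} = \frac{-2 - \frac{32 \cdot 218^{2}}{3}}{18710} = \left(-2 - \frac{1520768}{3}\right) \frac{1}{18710} = \left(- \frac{1520774}{3}\right) \frac{1}{18710} = - \frac{760387}{28065}$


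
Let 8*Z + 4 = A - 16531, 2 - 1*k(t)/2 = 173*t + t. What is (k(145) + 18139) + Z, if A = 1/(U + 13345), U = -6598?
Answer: -463976009/13494 ≈ -34384.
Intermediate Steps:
A = 1/6747 (A = 1/(-6598 + 13345) = 1/6747 ≈ 0.00014821)
k(t) = 4 - 348*t (k(t) = 4 - 2*(173*t + t) = 4 - 348*t)
Z = -27890411/13494 (Z = -1/2 + (1/6747 - 16531)/8 = -1/2 + (1/8)*(-111534656/6747) = -1/2 - 13941832/6747 = -27890411/13494 ≈ -2066.9)
(k(145) + 18139) + Z = ((4 - 348*145) + 18139) - 27890411/13494 = ((4 - 50460) + 18139) - 27890411/13494 = (-50456 + 18139) - 27890411/13494 = -32317 - 27890411/13494 = -463976009/13494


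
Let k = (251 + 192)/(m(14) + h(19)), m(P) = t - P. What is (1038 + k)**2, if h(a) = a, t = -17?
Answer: 144312169/144 ≈ 1.0022e+6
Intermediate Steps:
m(P) = -17 - P
k = -443/12 (k = (251 + 192)/((-17 - 1*14) + 19) = 443/((-17 - 14) + 19) = 443/(-31 + 19) = 443/(-12) = 443*(-1/12) = -443/12 ≈ -36.917)
(1038 + k)**2 = (1038 - 443/12)**2 = (12013/12)**2 = 144312169/144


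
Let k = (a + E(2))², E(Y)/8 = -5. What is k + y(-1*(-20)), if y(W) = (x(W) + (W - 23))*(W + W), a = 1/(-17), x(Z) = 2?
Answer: 452201/289 ≈ 1564.7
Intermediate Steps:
E(Y) = -40 (E(Y) = 8*(-5) = -40)
a = -1/17 ≈ -0.058824
k = 463761/289 (k = (-1/17 - 40)² = (-681/17)² = 463761/289 ≈ 1604.7)
y(W) = 2*W*(-21 + W) (y(W) = (2 + (W - 23))*(W + W) = (2 + (-23 + W))*(2*W) = (-21 + W)*(2*W) = 2*W*(-21 + W))
k + y(-1*(-20)) = 463761/289 + 2*(-1*(-20))*(-21 - 1*(-20)) = 463761/289 + 2*20*(-21 + 20) = 463761/289 + 2*20*(-1) = 463761/289 - 40 = 452201/289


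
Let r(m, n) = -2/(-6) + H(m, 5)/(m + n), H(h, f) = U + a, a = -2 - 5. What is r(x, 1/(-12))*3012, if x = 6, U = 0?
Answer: -181724/71 ≈ -2559.5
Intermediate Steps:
a = -7
H(h, f) = -7 (H(h, f) = 0 - 7 = -7)
r(m, n) = ⅓ - 7/(m + n) (r(m, n) = -2/(-6) - 7/(m + n) = -2*(-⅙) - 7/(m + n) = ⅓ - 7/(m + n))
r(x, 1/(-12))*3012 = ((-21 + 6 + 1/(-12))/(3*(6 + 1/(-12))))*3012 = ((-21 + 6 - 1/12)/(3*(6 - 1/12)))*3012 = ((⅓)*(-181/12)/(71/12))*3012 = ((⅓)*(12/71)*(-181/12))*3012 = -181/213*3012 = -181724/71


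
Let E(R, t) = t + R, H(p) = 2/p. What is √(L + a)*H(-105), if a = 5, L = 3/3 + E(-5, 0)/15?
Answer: -2*√51/315 ≈ -0.045342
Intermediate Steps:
E(R, t) = R + t
L = ⅔ (L = 3/3 + (-5 + 0)/15 = 3*(⅓) - 5*1/15 = 1 - ⅓ = ⅔ ≈ 0.66667)
√(L + a)*H(-105) = √(⅔ + 5)*(2/(-105)) = √(17/3)*(2*(-1/105)) = (√51/3)*(-2/105) = -2*√51/315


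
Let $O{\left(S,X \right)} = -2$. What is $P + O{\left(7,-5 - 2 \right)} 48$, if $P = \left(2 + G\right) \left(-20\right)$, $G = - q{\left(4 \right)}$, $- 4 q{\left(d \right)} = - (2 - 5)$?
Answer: $-151$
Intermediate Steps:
$q{\left(d \right)} = - \frac{3}{4}$ ($q{\left(d \right)} = - \frac{\left(-1\right) \left(2 - 5\right)}{4} = - \frac{\left(-1\right) \left(-3\right)}{4} = \left(- \frac{1}{4}\right) 3 = - \frac{3}{4}$)
$G = \frac{3}{4}$ ($G = \left(-1\right) \left(- \frac{3}{4}\right) = \frac{3}{4} \approx 0.75$)
$P = -55$ ($P = \left(2 + \frac{3}{4}\right) \left(-20\right) = \frac{11}{4} \left(-20\right) = -55$)
$P + O{\left(7,-5 - 2 \right)} 48 = -55 - 96 = -151$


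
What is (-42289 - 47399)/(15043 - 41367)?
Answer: 22422/6581 ≈ 3.4071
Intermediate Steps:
(-42289 - 47399)/(15043 - 41367) = -89688/(-26324) = -89688*(-1/26324) = 22422/6581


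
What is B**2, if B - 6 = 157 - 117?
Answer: 2116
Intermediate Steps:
B = 46 (B = 6 + (157 - 117) = 6 + 40 = 46)
B**2 = 46**2 = 2116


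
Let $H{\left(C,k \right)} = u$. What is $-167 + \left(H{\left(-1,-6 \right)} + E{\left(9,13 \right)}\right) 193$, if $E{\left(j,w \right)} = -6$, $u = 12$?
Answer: $991$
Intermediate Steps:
$H{\left(C,k \right)} = 12$
$-167 + \left(H{\left(-1,-6 \right)} + E{\left(9,13 \right)}\right) 193 = -167 + \left(12 - 6\right) 193 = -167 + 6 \cdot 193 = -167 + 1158 = 991$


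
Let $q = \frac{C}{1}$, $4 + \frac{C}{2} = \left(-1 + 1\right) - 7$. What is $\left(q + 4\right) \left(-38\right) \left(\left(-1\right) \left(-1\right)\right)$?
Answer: $684$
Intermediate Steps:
$C = -22$ ($C = -8 + 2 \left(\left(-1 + 1\right) - 7\right) = -8 + 2 \left(0 - 7\right) = -8 + 2 \left(-7\right) = -8 - 14 = -22$)
$q = -22$ ($q = - \frac{22}{1} = \left(-22\right) 1 = -22$)
$\left(q + 4\right) \left(-38\right) \left(\left(-1\right) \left(-1\right)\right) = \left(-22 + 4\right) \left(-38\right) \left(\left(-1\right) \left(-1\right)\right) = \left(-18\right) \left(-38\right) 1 = 684 \cdot 1 = 684$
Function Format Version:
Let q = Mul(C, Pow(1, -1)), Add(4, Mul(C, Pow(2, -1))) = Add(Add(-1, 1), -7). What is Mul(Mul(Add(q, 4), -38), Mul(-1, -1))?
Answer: 684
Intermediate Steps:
C = -22 (C = Add(-8, Mul(2, Add(Add(-1, 1), -7))) = Add(-8, Mul(2, Add(0, -7))) = Add(-8, Mul(2, -7)) = Add(-8, -14) = -22)
q = -22 (q = Mul(-22, Pow(1, -1)) = Mul(-22, 1) = -22)
Mul(Mul(Add(q, 4), -38), Mul(-1, -1)) = Mul(Mul(Add(-22, 4), -38), Mul(-1, -1)) = Mul(Mul(-18, -38), 1) = Mul(684, 1) = 684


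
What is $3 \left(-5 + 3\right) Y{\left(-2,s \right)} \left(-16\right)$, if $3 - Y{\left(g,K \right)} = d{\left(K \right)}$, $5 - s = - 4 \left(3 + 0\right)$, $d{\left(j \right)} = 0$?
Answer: $288$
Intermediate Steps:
$s = 17$ ($s = 5 - - 4 \left(3 + 0\right) = 5 - \left(-4\right) 3 = 5 - -12 = 5 + 12 = 17$)
$Y{\left(g,K \right)} = 3$ ($Y{\left(g,K \right)} = 3 - 0 = 3 + 0 = 3$)
$3 \left(-5 + 3\right) Y{\left(-2,s \right)} \left(-16\right) = 3 \left(-5 + 3\right) 3 \left(-16\right) = 3 \left(-2\right) 3 \left(-16\right) = \left(-6\right) 3 \left(-16\right) = \left(-18\right) \left(-16\right) = 288$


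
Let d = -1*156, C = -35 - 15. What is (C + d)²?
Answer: 42436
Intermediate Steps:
C = -50
d = -156
(C + d)² = (-50 - 156)² = (-206)² = 42436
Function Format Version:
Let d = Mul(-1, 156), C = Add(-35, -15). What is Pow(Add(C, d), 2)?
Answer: 42436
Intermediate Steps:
C = -50
d = -156
Pow(Add(C, d), 2) = Pow(Add(-50, -156), 2) = Pow(-206, 2) = 42436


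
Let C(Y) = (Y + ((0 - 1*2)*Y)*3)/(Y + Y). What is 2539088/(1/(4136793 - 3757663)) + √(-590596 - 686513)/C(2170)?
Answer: 962644433440 - 6*I*√141901/5 ≈ 9.6264e+11 - 452.04*I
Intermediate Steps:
C(Y) = -5/2 (C(Y) = (Y + ((0 - 2)*Y)*3)/((2*Y)) = (Y - 2*Y*3)*(1/(2*Y)) = (Y - 6*Y)*(1/(2*Y)) = (-5*Y)*(1/(2*Y)) = -5/2)
2539088/(1/(4136793 - 3757663)) + √(-590596 - 686513)/C(2170) = 2539088/(1/(4136793 - 3757663)) + √(-590596 - 686513)/(-5/2) = 2539088/(1/379130) + √(-1277109)*(-⅖) = 2539088/(1/379130) + (3*I*√141901)*(-⅖) = 2539088*379130 - 6*I*√141901/5 = 962644433440 - 6*I*√141901/5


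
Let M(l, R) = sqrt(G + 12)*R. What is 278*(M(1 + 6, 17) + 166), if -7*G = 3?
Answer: 46148 + 42534*sqrt(7)/7 ≈ 62224.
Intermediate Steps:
G = -3/7 (G = -1/7*3 = -3/7 ≈ -0.42857)
M(l, R) = 9*R*sqrt(7)/7 (M(l, R) = sqrt(-3/7 + 12)*R = sqrt(81/7)*R = (9*sqrt(7)/7)*R = 9*R*sqrt(7)/7)
278*(M(1 + 6, 17) + 166) = 278*((9/7)*17*sqrt(7) + 166) = 278*(153*sqrt(7)/7 + 166) = 278*(166 + 153*sqrt(7)/7) = 46148 + 42534*sqrt(7)/7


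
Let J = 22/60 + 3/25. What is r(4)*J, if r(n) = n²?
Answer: 584/75 ≈ 7.7867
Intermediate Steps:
J = 73/150 (J = 22*(1/60) + 3*(1/25) = 11/30 + 3/25 = 73/150 ≈ 0.48667)
r(4)*J = 4²*(73/150) = 16*(73/150) = 584/75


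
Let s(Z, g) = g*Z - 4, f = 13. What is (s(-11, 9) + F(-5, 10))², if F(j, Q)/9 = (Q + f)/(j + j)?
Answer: 1530169/100 ≈ 15302.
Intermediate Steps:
s(Z, g) = -4 + Z*g (s(Z, g) = Z*g - 4 = -4 + Z*g)
F(j, Q) = 9*(13 + Q)/(2*j) (F(j, Q) = 9*((Q + 13)/(j + j)) = 9*((13 + Q)/((2*j))) = 9*((13 + Q)*(1/(2*j))) = 9*((13 + Q)/(2*j)) = 9*(13 + Q)/(2*j))
(s(-11, 9) + F(-5, 10))² = ((-4 - 11*9) + (9/2)*(13 + 10)/(-5))² = ((-4 - 99) + (9/2)*(-⅕)*23)² = (-103 - 207/10)² = (-1237/10)² = 1530169/100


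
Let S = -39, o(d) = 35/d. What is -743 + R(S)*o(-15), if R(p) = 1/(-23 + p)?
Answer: -138191/186 ≈ -742.96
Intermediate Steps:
-743 + R(S)*o(-15) = -743 + (35/(-15))/(-23 - 39) = -743 + (35*(-1/15))/(-62) = -743 - 1/62*(-7/3) = -743 + 7/186 = -138191/186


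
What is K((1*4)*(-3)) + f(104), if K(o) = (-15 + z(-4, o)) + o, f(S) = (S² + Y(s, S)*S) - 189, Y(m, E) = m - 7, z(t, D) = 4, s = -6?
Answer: 9252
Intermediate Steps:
Y(m, E) = -7 + m
f(S) = -189 + S² - 13*S (f(S) = (S² + (-7 - 6)*S) - 189 = (S² - 13*S) - 189 = -189 + S² - 13*S)
K(o) = -11 + o (K(o) = (-15 + 4) + o = -11 + o)
K((1*4)*(-3)) + f(104) = (-11 + (1*4)*(-3)) + (-189 + 104² - 13*104) = (-11 + 4*(-3)) + (-189 + 10816 - 1352) = (-11 - 12) + 9275 = -23 + 9275 = 9252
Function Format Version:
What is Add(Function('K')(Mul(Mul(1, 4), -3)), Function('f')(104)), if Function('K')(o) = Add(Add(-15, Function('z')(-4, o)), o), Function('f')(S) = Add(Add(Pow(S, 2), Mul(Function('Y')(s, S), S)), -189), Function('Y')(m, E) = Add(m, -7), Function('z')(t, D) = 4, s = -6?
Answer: 9252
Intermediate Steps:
Function('Y')(m, E) = Add(-7, m)
Function('f')(S) = Add(-189, Pow(S, 2), Mul(-13, S)) (Function('f')(S) = Add(Add(Pow(S, 2), Mul(Add(-7, -6), S)), -189) = Add(Add(Pow(S, 2), Mul(-13, S)), -189) = Add(-189, Pow(S, 2), Mul(-13, S)))
Function('K')(o) = Add(-11, o) (Function('K')(o) = Add(Add(-15, 4), o) = Add(-11, o))
Add(Function('K')(Mul(Mul(1, 4), -3)), Function('f')(104)) = Add(Add(-11, Mul(Mul(1, 4), -3)), Add(-189, Pow(104, 2), Mul(-13, 104))) = Add(Add(-11, Mul(4, -3)), Add(-189, 10816, -1352)) = Add(Add(-11, -12), 9275) = Add(-23, 9275) = 9252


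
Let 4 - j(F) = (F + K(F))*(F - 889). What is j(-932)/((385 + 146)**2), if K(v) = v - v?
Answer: -1697168/281961 ≈ -6.0192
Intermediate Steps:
K(v) = 0
j(F) = 4 - F*(-889 + F) (j(F) = 4 - (F + 0)*(F - 889) = 4 - F*(-889 + F))
j(-932)/((385 + 146)**2) = (4 - 1*(-932)**2 + 889*(-932))/((385 + 146)**2) = (4 - 1*868624 - 828548)/(531**2) = (4 - 868624 - 828548)/281961 = -1697168*1/281961 = -1697168/281961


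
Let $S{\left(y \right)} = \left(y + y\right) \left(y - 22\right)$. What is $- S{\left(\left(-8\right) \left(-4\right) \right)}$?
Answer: $-640$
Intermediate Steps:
$S{\left(y \right)} = 2 y \left(-22 + y\right)$
$- S{\left(\left(-8\right) \left(-4\right) \right)} = - 2 \left(\left(-8\right) \left(-4\right)\right) \left(-22 - -32\right) = - 2 \cdot 32 \left(-22 + 32\right) = - 2 \cdot 32 \cdot 10 = \left(-1\right) 640 = -640$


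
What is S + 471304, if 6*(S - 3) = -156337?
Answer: 2671505/6 ≈ 4.4525e+5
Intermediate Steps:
S = -156319/6 (S = 3 + (⅙)*(-156337) = 3 - 156337/6 = -156319/6 ≈ -26053.)
S + 471304 = -156319/6 + 471304 = 2671505/6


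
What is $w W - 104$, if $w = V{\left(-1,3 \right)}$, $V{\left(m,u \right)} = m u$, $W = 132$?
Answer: $-500$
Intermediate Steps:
$w = -3$ ($w = \left(-1\right) 3 = -3$)
$w W - 104 = \left(-3\right) 132 - 104 = -396 - 104 = -500$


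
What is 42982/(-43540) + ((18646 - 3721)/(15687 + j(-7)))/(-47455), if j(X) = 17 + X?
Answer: -3201799041907/3243299541790 ≈ -0.98720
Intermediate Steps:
42982/(-43540) + ((18646 - 3721)/(15687 + j(-7)))/(-47455) = 42982/(-43540) + ((18646 - 3721)/(15687 + (17 - 7)))/(-47455) = 42982*(-1/43540) + (14925/(15687 + 10))*(-1/47455) = -21491/21770 + (14925/15697)*(-1/47455) = -21491/21770 - 2985/148980227 = -3201799041907/3243299541790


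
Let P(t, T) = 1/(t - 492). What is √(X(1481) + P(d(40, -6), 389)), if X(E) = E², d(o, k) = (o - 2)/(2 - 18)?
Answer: √34308607564385/3955 ≈ 1481.0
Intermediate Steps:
d(o, k) = ⅛ - o/16 (d(o, k) = (-2 + o)/(-16) = (-2 + o)*(-1/16) = ⅛ - o/16)
P(t, T) = 1/(-492 + t)
√(X(1481) + P(d(40, -6), 389)) = √(1481² + 1/(-492 + (⅛ - 1/16*40))) = √(2193361 + 1/(-492 + (⅛ - 5/2))) = √(2193361 + 1/(-492 - 19/8)) = √(2193361 + 1/(-3955/8)) = √(2193361 - 8/3955) = √(8674742747/3955) = √34308607564385/3955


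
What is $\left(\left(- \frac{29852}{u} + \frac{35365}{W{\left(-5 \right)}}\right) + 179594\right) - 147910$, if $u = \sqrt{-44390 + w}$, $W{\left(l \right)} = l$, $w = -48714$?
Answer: $24611 + \frac{7463 i \sqrt{11}}{253} \approx 24611.0 + 97.834 i$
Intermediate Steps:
$u = 92 i \sqrt{11}$ ($u = \sqrt{-44390 - 48714} = \sqrt{-93104} = 92 i \sqrt{11} \approx 305.13 i$)
$\left(\left(- \frac{29852}{u} + \frac{35365}{W{\left(-5 \right)}}\right) + 179594\right) - 147910 = \left(\left(- \frac{29852}{92 i \sqrt{11}} + \frac{35365}{-5}\right) + 179594\right) - 147910 = \left(\left(- 29852 \left(- \frac{i \sqrt{11}}{1012}\right) + 35365 \left(- \frac{1}{5}\right)\right) + 179594\right) - 147910 = \left(\left(\frac{7463 i \sqrt{11}}{253} - 7073\right) + 179594\right) - 147910 = \left(\left(-7073 + \frac{7463 i \sqrt{11}}{253}\right) + 179594\right) - 147910 = \left(172521 + \frac{7463 i \sqrt{11}}{253}\right) - 147910 = 24611 + \frac{7463 i \sqrt{11}}{253}$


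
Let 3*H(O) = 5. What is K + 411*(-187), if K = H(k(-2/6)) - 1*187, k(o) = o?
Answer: -231127/3 ≈ -77042.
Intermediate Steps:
H(O) = 5/3 (H(O) = (⅓)*5 = 5/3)
K = -556/3 (K = 5/3 - 1*187 = 5/3 - 187 = -556/3 ≈ -185.33)
K + 411*(-187) = -556/3 + 411*(-187) = -556/3 - 76857 = -231127/3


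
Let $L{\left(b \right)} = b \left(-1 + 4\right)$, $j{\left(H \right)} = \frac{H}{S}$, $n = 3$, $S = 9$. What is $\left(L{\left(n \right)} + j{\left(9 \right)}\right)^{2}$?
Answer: $100$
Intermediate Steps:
$j{\left(H \right)} = \frac{H}{9}$
$L{\left(b \right)} = 3 b$ ($L{\left(b \right)} = b 3 = 3 b$)
$\left(L{\left(n \right)} + j{\left(9 \right)}\right)^{2} = \left(3 \cdot 3 + \frac{1}{9} \cdot 9\right)^{2} = \left(9 + 1\right)^{2} = 10^{2} = 100$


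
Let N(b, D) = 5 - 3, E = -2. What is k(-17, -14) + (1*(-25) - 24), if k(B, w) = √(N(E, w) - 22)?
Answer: -49 + 2*I*√5 ≈ -49.0 + 4.4721*I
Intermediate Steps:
N(b, D) = 2
k(B, w) = 2*I*√5 (k(B, w) = √(2 - 22) = √(-20) = 2*I*√5)
k(-17, -14) + (1*(-25) - 24) = 2*I*√5 + (1*(-25) - 24) = 2*I*√5 + (-25 - 24) = 2*I*√5 - 49 = -49 + 2*I*√5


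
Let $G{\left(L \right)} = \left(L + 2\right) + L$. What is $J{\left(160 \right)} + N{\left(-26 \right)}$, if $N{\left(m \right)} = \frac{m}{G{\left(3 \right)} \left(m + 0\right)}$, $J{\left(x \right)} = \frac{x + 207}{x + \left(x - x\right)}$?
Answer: $\frac{387}{160} \approx 2.4188$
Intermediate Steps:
$G{\left(L \right)} = 2 + 2 L$ ($G{\left(L \right)} = \left(2 + L\right) + L = 2 + 2 L$)
$J{\left(x \right)} = \frac{207 + x}{x}$ ($J{\left(x \right)} = \frac{207 + x}{x + 0} = \frac{207 + x}{x}$)
$N{\left(m \right)} = \frac{1}{8}$ ($N{\left(m \right)} = \frac{m}{\left(2 + 2 \cdot 3\right) \left(m + 0\right)} = \frac{m}{\left(2 + 6\right) m} = \frac{m}{8 m} = m \frac{1}{8 m} = \frac{1}{8}$)
$J{\left(160 \right)} + N{\left(-26 \right)} = \frac{207 + 160}{160} + \frac{1}{8} = \frac{1}{160} \cdot 367 + \frac{1}{8} = \frac{367}{160} + \frac{1}{8} = \frac{387}{160}$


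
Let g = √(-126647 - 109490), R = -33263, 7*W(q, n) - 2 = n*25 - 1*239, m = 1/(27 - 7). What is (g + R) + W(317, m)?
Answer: -932307/28 + I*√236137 ≈ -33297.0 + 485.94*I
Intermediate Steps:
m = 1/20 ≈ 0.050000
W(q, n) = -237/7 + 25*n/7 (W(q, n) = 2/7 + (n*25 - 1*239)/7 = 2/7 + (25*n - 239)/7 = 2/7 + (-239 + 25*n)/7 = 2/7 + (-239/7 + 25*n/7) = -237/7 + 25*n/7)
g = I*√236137 (g = √(-236137) = I*√236137 ≈ 485.94*I)
(g + R) + W(317, m) = (I*√236137 - 33263) + (-237/7 + (25/7)*(1/20)) = (-33263 + I*√236137) + (-237/7 + 5/28) = (-33263 + I*√236137) - 943/28 = -932307/28 + I*√236137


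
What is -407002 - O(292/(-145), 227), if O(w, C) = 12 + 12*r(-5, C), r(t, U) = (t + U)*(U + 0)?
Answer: -1011742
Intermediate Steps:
r(t, U) = U*(U + t) (r(t, U) = (U + t)*U = U*(U + t))
O(w, C) = 12 + 12*C*(-5 + C) (O(w, C) = 12 + 12*(C*(C - 5)) = 12 + 12*(C*(-5 + C)) = 12 + 12*C*(-5 + C))
-407002 - O(292/(-145), 227) = -407002 - (12 + 12*227*(-5 + 227)) = -407002 - (12 + 12*227*222) = -407002 - (12 + 604728) = -407002 - 1*604740 = -407002 - 604740 = -1011742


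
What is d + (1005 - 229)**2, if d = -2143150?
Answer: -1540974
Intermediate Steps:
d + (1005 - 229)**2 = -2143150 + (1005 - 229)**2 = -2143150 + 776**2 = -2143150 + 602176 = -1540974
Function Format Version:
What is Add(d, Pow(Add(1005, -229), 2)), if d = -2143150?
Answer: -1540974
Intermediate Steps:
Add(d, Pow(Add(1005, -229), 2)) = Add(-2143150, Pow(Add(1005, -229), 2)) = Add(-2143150, Pow(776, 2)) = Add(-2143150, 602176) = -1540974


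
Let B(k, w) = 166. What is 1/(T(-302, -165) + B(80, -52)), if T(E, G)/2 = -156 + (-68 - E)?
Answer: 1/322 ≈ 0.0031056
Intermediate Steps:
T(E, G) = -448 - 2*E (T(E, G) = 2*(-156 + (-68 - E)) = 2*(-224 - E) = -448 - 2*E)
1/(T(-302, -165) + B(80, -52)) = 1/((-448 - 2*(-302)) + 166) = 1/((-448 + 604) + 166) = 1/(156 + 166) = 1/322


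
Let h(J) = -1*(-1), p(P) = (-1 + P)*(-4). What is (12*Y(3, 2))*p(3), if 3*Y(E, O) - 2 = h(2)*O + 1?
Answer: -160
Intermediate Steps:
p(P) = 4 - 4*P
h(J) = 1
Y(E, O) = 1 + O/3 (Y(E, O) = ⅔ + (1*O + 1)/3 = ⅔ + (O + 1)/3 = ⅔ + (1 + O)/3 = ⅔ + (⅓ + O/3) = 1 + O/3)
(12*Y(3, 2))*p(3) = (12*(1 + (⅓)*2))*(4 - 4*3) = (12*(1 + ⅔))*(4 - 12) = (12*(5/3))*(-8) = 20*(-8) = -160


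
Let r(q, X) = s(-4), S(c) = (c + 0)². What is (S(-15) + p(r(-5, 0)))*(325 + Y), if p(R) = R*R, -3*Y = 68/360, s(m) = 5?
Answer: 2193325/27 ≈ 81234.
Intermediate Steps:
S(c) = c²
r(q, X) = 5
Y = -17/270 (Y = -68/(3*360) = -⅓*17/90 = -17/270 ≈ -0.062963)
p(R) = R²
(S(-15) + p(r(-5, 0)))*(325 + Y) = ((-15)² + 5²)*(325 - 17/270) = (225 + 25)*(87733/270) = 250*(87733/270) = 2193325/27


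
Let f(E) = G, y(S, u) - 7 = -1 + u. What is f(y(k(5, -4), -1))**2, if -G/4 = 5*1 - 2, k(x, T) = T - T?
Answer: 144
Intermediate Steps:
k(x, T) = 0
y(S, u) = 6 + u (y(S, u) = 7 + (-1 + u) = 6 + u)
G = -12 (G = -4*(5*1 - 2) = -4*(5 - 2) = -4*3 = -12)
f(E) = -12
f(y(k(5, -4), -1))**2 = (-12)**2 = 144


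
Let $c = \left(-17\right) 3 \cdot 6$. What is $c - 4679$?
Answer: $-4985$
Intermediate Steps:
$c = -306$ ($c = \left(-51\right) 6 = -306$)
$c - 4679 = -306 - 4679 = -4985$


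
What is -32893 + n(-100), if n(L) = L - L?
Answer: -32893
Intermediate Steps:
n(L) = 0
-32893 + n(-100) = -32893 + 0 = -32893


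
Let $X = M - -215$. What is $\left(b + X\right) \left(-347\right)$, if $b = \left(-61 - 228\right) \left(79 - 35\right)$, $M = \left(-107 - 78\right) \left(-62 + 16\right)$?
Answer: $1384877$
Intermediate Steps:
$M = 8510$ ($M = \left(-185\right) \left(-46\right) = 8510$)
$b = -12716$ ($b = \left(-289\right) 44 = -12716$)
$X = 8725$ ($X = 8510 - -215 = 8510 + 215 = 8725$)
$\left(b + X\right) \left(-347\right) = \left(-12716 + 8725\right) \left(-347\right) = \left(-3991\right) \left(-347\right) = 1384877$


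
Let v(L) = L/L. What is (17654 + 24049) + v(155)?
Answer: 41704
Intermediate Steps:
v(L) = 1
(17654 + 24049) + v(155) = (17654 + 24049) + 1 = 41703 + 1 = 41704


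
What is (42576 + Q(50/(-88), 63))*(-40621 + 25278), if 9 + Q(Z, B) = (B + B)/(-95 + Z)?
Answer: -2746223486013/4205 ≈ -6.5309e+8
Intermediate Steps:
Q(Z, B) = -9 + 2*B/(-95 + Z) (Q(Z, B) = -9 + (B + B)/(-95 + Z) = -9 + (2*B)/(-95 + Z) = -9 + 2*B/(-95 + Z))
(42576 + Q(50/(-88), 63))*(-40621 + 25278) = (42576 + (855 - 450/(-88) + 2*63)/(-95 + 50/(-88)))*(-40621 + 25278) = (42576 + (855 - 450*(-1)/88 + 126)/(-95 + 50*(-1/88)))*(-15343) = (42576 + (855 - 9*(-25/44) + 126)/(-95 - 25/44))*(-15343) = (42576 + (855 + 225/44 + 126)/(-4205/44))*(-15343) = (42576 - 44/4205*43389/44)*(-15343) = (42576 - 43389/4205)*(-15343) = (178988691/4205)*(-15343) = -2746223486013/4205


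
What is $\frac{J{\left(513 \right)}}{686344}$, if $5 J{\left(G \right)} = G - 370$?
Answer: $\frac{143}{3431720} \approx 4.167 \cdot 10^{-5}$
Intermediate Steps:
$J{\left(G \right)} = -74 + \frac{G}{5}$ ($J{\left(G \right)} = \frac{G - 370}{5} = \frac{-370 + G}{5} = -74 + \frac{G}{5}$)
$\frac{J{\left(513 \right)}}{686344} = \frac{-74 + \frac{1}{5} \cdot 513}{686344} = \left(-74 + \frac{513}{5}\right) \frac{1}{686344} = \frac{143}{5} \cdot \frac{1}{686344} = \frac{143}{3431720}$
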